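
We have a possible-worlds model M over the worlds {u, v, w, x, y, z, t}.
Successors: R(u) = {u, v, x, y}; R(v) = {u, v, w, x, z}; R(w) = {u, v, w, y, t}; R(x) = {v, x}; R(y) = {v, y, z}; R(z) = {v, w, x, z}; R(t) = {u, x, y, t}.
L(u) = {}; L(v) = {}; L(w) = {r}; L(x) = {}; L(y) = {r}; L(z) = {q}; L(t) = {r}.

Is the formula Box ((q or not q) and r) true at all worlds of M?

Let φ = Box ((q or not q) and r). Evaluate φ at each world:
  u (successors {u, v, x, y}): φ is false.
  v (successors {u, v, w, x, z}): φ is false.
  w (successors {u, v, w, y, t}): φ is false.
  x (successors {v, x}): φ is false.
  y (successors {v, y, z}): φ is false.
  z (successors {v, w, x, z}): φ is false.
  t (successors {u, x, y, t}): φ is false.
Detail at u (counterexample):
  At u: Box ((q or not q) and r) requires (q or not q) and r at every successor {u, v, x, y}.
    (q or not q) and r fails at u, so Box ((q or not q) and r) is false at u.

No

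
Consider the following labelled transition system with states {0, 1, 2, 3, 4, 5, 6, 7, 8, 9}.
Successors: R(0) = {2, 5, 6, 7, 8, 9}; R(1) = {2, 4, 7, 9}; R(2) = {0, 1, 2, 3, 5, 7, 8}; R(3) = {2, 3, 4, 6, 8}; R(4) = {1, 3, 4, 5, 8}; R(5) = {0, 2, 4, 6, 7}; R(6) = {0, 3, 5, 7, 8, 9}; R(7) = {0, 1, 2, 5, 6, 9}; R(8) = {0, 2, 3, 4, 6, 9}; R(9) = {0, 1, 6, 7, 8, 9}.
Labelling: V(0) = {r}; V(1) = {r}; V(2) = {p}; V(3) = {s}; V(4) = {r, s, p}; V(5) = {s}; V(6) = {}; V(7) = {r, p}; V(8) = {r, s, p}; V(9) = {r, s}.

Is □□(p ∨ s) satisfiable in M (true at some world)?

No

Let φ = □□(p ∨ s). Evaluate φ at each world:
  0 (successors {2, 5, 6, 7, 8, 9}): φ is false.
  1 (successors {2, 4, 7, 9}): φ is false.
  2 (successors {0, 1, 2, 3, 5, 7, 8}): φ is false.
  3 (successors {2, 3, 4, 6, 8}): φ is false.
  4 (successors {1, 3, 4, 5, 8}): φ is false.
  5 (successors {0, 2, 4, 6, 7}): φ is false.
  6 (successors {0, 3, 5, 7, 8, 9}): φ is false.
  7 (successors {0, 1, 2, 5, 6, 9}): φ is false.
  8 (successors {0, 2, 3, 4, 6, 9}): φ is false.
  9 (successors {0, 1, 6, 7, 8, 9}): φ is false.
For instance, at 3:
  At 3: □□(p ∨ s) requires □(p ∨ s) at every successor {2, 3, 4, 6, 8}.
    □(p ∨ s) fails at 2, so □□(p ∨ s) is false at 3.
      At 2: □(p ∨ s) requires p ∨ s at every successor {0, 1, 2, 3, 5, 7, 8}.
        p ∨ s fails at 0, so □(p ∨ s) is false at 2.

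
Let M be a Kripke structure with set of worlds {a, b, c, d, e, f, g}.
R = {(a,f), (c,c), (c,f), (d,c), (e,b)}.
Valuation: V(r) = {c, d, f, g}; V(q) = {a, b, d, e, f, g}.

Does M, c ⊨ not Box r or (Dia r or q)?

Yes

At c: not Box r is false, Dia r or q is true, so not Box r or (Dia r or q) is true.
  At c: Box r is true, so not Box r is false.
    At c: Box r requires r at every successor {c, f}.
      At c: r is true.
      At f: r is true.
    So Box r is true at c.
  At c: Dia r is true, q is false, so Dia r or q is true.
    At c: Dia r requires r at some successor in {c, f}.
      r holds at c, so Dia r is true at c.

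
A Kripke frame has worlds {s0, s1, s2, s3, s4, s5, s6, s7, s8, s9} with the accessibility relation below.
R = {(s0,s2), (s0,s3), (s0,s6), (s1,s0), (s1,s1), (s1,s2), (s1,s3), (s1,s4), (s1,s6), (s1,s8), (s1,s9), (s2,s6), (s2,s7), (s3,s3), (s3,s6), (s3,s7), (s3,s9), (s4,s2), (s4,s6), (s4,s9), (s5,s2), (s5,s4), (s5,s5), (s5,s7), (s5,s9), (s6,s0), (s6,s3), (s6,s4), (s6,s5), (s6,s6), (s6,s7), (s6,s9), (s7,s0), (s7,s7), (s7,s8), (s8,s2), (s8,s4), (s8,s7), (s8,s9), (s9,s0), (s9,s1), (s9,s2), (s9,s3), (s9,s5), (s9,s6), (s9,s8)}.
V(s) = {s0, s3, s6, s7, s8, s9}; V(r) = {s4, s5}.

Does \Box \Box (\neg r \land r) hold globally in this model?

Let φ = \Box \Box (\neg r \land r). Evaluate φ at each world:
  s0 (successors {s2, s3, s6}): φ is false.
  s1 (successors {s0, s1, s2, s3, s4, s6, s8, s9}): φ is false.
  s2 (successors {s6, s7}): φ is false.
  s3 (successors {s3, s6, s7, s9}): φ is false.
  s4 (successors {s2, s6, s9}): φ is false.
  s5 (successors {s2, s4, s5, s7, s9}): φ is false.
  s6 (successors {s0, s3, s4, s5, s6, s7, s9}): φ is false.
  s7 (successors {s0, s7, s8}): φ is false.
  s8 (successors {s2, s4, s7, s9}): φ is false.
  s9 (successors {s0, s1, s2, s3, s5, s6, s8}): φ is false.
Detail at s0 (counterexample):
  At s0: \Box \Box (\neg r \land r) requires \Box (\neg r \land r) at every successor {s2, s3, s6}.
    \Box (\neg r \land r) fails at s2, so \Box \Box (\neg r \land r) is false at s0.
      At s2: \Box (\neg r \land r) requires \neg r \land r at every successor {s6, s7}.
        \neg r \land r fails at s6, so \Box (\neg r \land r) is false at s2.

No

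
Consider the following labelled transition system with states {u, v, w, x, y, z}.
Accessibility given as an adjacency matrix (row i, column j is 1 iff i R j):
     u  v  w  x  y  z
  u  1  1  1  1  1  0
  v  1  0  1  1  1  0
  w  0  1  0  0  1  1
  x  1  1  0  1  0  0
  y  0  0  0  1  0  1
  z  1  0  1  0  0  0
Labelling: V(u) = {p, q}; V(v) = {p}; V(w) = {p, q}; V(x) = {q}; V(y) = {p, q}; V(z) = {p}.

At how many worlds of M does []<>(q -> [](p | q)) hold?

Let φ = []<>(q -> [](p | q)). Evaluate φ at each world:
  u (successors {u, v, w, x, y}): φ is true.
  v (successors {u, w, x, y}): φ is true.
  w (successors {v, y, z}): φ is true.
  x (successors {u, v, x}): φ is true.
  y (successors {x, z}): φ is true.
  z (successors {u, w}): φ is true.
For instance, at u:
  At u: []<>(q -> [](p | q)) requires <>(q -> [](p | q)) at every successor {u, v, w, x, y}.
    At u: <>(q -> [](p | q)) is true.
    At v: <>(q -> [](p | q)) is true.
    At w: <>(q -> [](p | q)) is true.
    At x: <>(q -> [](p | q)) is true.
    At y: <>(q -> [](p | q)) is true.
  So []<>(q -> [](p | q)) is true at u.
Satisfying worlds: {u, v, w, x, y, z}

6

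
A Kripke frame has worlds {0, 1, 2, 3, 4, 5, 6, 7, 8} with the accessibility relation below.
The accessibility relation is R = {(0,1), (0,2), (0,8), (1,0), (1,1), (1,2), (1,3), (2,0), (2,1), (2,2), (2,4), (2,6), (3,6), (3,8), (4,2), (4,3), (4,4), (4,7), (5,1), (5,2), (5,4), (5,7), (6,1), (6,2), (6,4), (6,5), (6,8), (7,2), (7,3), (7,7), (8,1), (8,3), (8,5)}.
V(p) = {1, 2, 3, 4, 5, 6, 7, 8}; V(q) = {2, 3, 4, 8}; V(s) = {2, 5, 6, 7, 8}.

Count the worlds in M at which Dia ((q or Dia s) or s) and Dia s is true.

Let φ = Dia ((q or Dia s) or s) and Dia s. Evaluate φ at each world:
  0 (successors {1, 2, 8}): φ is true.
  1 (successors {0, 1, 2, 3}): φ is true.
  2 (successors {0, 1, 2, 4, 6}): φ is true.
  3 (successors {6, 8}): φ is true.
  4 (successors {2, 3, 4, 7}): φ is true.
  5 (successors {1, 2, 4, 7}): φ is true.
  6 (successors {1, 2, 4, 5, 8}): φ is true.
  7 (successors {2, 3, 7}): φ is true.
  8 (successors {1, 3, 5}): φ is true.
For instance, at 1:
  At 1: Dia ((q or Dia s) or s) is true, Dia s is true, so Dia ((q or Dia s) or s) and Dia s is true.
    At 1: Dia ((q or Dia s) or s) requires (q or Dia s) or s at some successor in {0, 1, 2, 3}.
      (q or Dia s) or s holds at 0, so Dia ((q or Dia s) or s) is true at 1.
    At 1: Dia s requires s at some successor in {0, 1, 2, 3}.
      s holds at 2, so Dia s is true at 1.
Satisfying worlds: {0, 1, 2, 3, 4, 5, 6, 7, 8}

9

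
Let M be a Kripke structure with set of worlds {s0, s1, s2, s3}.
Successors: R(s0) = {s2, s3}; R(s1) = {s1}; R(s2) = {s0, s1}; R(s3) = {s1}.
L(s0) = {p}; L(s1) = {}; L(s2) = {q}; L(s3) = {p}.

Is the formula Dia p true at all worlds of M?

No

Let φ = Dia p. Evaluate φ at each world:
  s0 (successors {s2, s3}): φ is true.
  s1 (successors {s1}): φ is false.
  s2 (successors {s0, s1}): φ is true.
  s3 (successors {s1}): φ is false.
Detail at s1 (counterexample):
  At s1: Dia p requires p at some successor in {s1}.
    At s1: p is false.
  So Dia p is false at s1.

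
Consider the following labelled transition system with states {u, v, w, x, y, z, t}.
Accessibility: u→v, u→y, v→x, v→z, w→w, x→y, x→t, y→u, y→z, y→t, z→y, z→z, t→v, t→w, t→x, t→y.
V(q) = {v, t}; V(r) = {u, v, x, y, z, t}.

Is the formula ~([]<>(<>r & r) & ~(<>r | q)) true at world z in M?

Yes

Recall that []ψ holds at a world iff ψ holds at every accessible world, and <>ψ holds iff ψ holds at some accessible world.
At z: []<>(<>r & r) & ~(<>r | q) is false, so ~([]<>(<>r & r) & ~(<>r | q)) is true.
  At z: []<>(<>r & r) is true, ~(<>r | q) is false, so []<>(<>r & r) & ~(<>r | q) is false.
    At z: []<>(<>r & r) requires <>(<>r & r) at every successor {y, z}.
      At y: <>(<>r & r) is true.
      At z: <>(<>r & r) is true.
    So []<>(<>r & r) is true at z.
    At z: <>r | q is true, so ~(<>r | q) is false.
      At z: <>r is true, q is false, so <>r | q is true.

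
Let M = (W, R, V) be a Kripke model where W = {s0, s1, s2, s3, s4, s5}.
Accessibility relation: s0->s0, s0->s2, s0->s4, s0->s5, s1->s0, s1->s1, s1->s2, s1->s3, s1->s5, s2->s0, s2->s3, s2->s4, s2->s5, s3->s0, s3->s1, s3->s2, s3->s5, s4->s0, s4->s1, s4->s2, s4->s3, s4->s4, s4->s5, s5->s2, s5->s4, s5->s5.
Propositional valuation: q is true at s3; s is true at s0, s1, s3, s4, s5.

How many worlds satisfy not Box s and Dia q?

Recall that Box ψ holds at a world iff ψ holds at every accessible world, and Dia ψ holds iff ψ holds at some accessible world.
Let φ = not Box s and Dia q. Evaluate φ at each world:
  s0 (successors {s0, s2, s4, s5}): φ is false.
  s1 (successors {s0, s1, s2, s3, s5}): φ is true.
  s2 (successors {s0, s3, s4, s5}): φ is false.
  s3 (successors {s0, s1, s2, s5}): φ is false.
  s4 (successors {s0, s1, s2, s3, s4, s5}): φ is true.
  s5 (successors {s2, s4, s5}): φ is false.
For instance, at s3:
  At s3: not Box s is true, Dia q is false, so not Box s and Dia q is false.
    At s3: Box s is false, so not Box s is true.
      At s3: Box s requires s at every successor {s0, s1, s2, s5}.
        s fails at s2, so Box s is false at s3.
    At s3: Dia q requires q at some successor in {s0, s1, s2, s5}.
      At s0: q is false.
      At s1: q is false.
      At s2: q is false.
      At s5: q is false.
    So Dia q is false at s3.
Satisfying worlds: {s1, s4}

2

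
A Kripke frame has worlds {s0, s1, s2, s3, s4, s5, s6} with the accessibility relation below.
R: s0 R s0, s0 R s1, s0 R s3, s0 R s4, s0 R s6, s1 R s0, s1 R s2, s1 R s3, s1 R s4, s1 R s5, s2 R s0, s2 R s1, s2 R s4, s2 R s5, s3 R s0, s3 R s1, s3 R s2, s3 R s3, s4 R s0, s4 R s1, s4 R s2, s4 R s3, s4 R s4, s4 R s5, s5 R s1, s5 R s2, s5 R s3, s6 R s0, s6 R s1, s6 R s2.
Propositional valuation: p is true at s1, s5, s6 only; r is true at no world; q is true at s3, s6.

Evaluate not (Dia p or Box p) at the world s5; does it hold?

At s5: Dia p or Box p is true, so not (Dia p or Box p) is false.
  At s5: Dia p is true, Box p is false, so Dia p or Box p is true.
    At s5: Dia p requires p at some successor in {s1, s2, s3}.
      p holds at s1, so Dia p is true at s5.
    At s5: Box p requires p at every successor {s1, s2, s3}.
      p fails at s2, so Box p is false at s5.

No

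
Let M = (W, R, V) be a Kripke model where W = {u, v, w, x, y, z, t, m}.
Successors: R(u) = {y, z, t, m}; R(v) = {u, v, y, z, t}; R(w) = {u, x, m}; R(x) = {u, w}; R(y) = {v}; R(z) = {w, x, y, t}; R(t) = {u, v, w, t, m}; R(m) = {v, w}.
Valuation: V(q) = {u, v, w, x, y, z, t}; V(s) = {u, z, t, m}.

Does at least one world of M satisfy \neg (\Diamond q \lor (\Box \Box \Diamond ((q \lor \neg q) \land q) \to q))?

No

Let φ = \neg (\Diamond q \lor (\Box \Box \Diamond ((q \lor \neg q) \land q) \to q)). Evaluate φ at each world:
  u (successors {y, z, t, m}): φ is false.
  v (successors {u, v, y, z, t}): φ is false.
  w (successors {u, x, m}): φ is false.
  x (successors {u, w}): φ is false.
  y (successors {v}): φ is false.
  z (successors {w, x, y, t}): φ is false.
  t (successors {u, v, w, t, m}): φ is false.
  m (successors {v, w}): φ is false.
For instance, at t:
  At t: \Diamond q \lor (\Box \Box \Diamond ((q \lor \neg q) \land q) \to q) is true, so \neg (\Diamond q \lor (\Box \Box \Diamond ((q \lor \neg q) \land q) \to q)) is false.
    At t: \Diamond q is true, \Box \Box \Diamond ((q \lor \neg q) \land q) \to q is true, so \Diamond q \lor (\Box \Box \Diamond ((q \lor \neg q) \land q) \to q) is true.
      At t: \Diamond q requires q at some successor in {u, v, w, t, m}.
        q holds at u, so \Diamond q is true at t.
      At t: \Box \Box \Diamond ((q \lor \neg q) \land q) is true, q is true, so \Box \Box \Diamond ((q \lor \neg q) \land q) \to q is true.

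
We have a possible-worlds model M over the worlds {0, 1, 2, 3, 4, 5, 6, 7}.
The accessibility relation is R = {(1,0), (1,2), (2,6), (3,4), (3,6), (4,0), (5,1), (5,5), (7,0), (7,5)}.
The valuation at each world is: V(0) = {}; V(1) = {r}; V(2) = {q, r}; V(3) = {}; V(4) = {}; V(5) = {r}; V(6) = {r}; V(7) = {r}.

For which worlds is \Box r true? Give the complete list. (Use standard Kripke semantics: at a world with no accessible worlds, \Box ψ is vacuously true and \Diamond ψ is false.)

Let φ = \Box r. Evaluate φ at each world:
  0 (successors ∅): φ is true.
  1 (successors {0, 2}): φ is false.
  2 (successors {6}): φ is true.
  3 (successors {4, 6}): φ is false.
  4 (successors {0}): φ is false.
  5 (successors {1, 5}): φ is true.
  6 (successors ∅): φ is true.
  7 (successors {0, 5}): φ is false.
For instance, at 3:
  At 3: \Box r requires r at every successor {4, 6}.
    r fails at 4, so \Box r is false at 3.
Satisfying worlds: {0, 2, 5, 6}

0, 2, 5, 6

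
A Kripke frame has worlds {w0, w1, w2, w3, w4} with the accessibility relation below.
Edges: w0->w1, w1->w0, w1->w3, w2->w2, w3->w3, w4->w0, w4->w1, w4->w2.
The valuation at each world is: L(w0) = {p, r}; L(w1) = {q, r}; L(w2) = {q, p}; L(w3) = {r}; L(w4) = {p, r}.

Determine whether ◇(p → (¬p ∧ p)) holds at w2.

No

At w2: ◇(p → (¬p ∧ p)) requires p → (¬p ∧ p) at some successor in {w2}.
  At w2: p → (¬p ∧ p) is false.
So ◇(p → (¬p ∧ p)) is false at w2.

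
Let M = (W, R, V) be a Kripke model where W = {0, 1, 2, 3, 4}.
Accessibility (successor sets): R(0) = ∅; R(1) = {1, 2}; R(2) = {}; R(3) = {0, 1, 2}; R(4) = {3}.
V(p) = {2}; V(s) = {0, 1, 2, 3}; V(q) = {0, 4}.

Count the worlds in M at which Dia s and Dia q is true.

1

Recall that Dia ψ holds at a world iff ψ holds at some accessible world.
Let φ = Dia s and Dia q. Evaluate φ at each world:
  0 (successors ∅): φ is false.
  1 (successors {1, 2}): φ is false.
  2 (successors ∅): φ is false.
  3 (successors {0, 1, 2}): φ is true.
  4 (successors {3}): φ is false.
For instance, at 3:
  At 3: Dia s is true, Dia q is true, so Dia s and Dia q is true.
    At 3: Dia s requires s at some successor in {0, 1, 2}.
      s holds at 0, so Dia s is true at 3.
    At 3: Dia q requires q at some successor in {0, 1, 2}.
      q holds at 0, so Dia q is true at 3.
Satisfying worlds: {3}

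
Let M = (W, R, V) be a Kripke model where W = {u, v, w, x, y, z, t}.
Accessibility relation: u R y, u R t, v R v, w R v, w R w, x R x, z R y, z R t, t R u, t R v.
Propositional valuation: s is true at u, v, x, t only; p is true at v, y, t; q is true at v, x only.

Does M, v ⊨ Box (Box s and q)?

Yes

Recall that Box ψ holds at a world iff ψ holds at every accessible world, and Dia ψ holds iff ψ holds at some accessible world.
At v: Box (Box s and q) requires Box s and q at every successor {v}.
    At v: Box s is true, q is true, so Box s and q is true.
      At v: Box s requires s at every successor {v}.
        At v: s is true.
      So Box s is true at v.
So Box (Box s and q) is true at v.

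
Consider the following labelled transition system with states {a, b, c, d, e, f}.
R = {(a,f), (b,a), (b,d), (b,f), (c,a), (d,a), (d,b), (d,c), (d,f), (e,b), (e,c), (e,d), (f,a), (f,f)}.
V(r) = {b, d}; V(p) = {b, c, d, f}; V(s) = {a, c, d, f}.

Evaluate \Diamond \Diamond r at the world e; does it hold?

Yes

At e: \Diamond \Diamond r requires \Diamond r at some successor in {b, c, d}.
  \Diamond r holds at b, so \Diamond \Diamond r is true at e.
    At b: \Diamond r requires r at some successor in {a, d, f}.
      r holds at d, so \Diamond r is true at b.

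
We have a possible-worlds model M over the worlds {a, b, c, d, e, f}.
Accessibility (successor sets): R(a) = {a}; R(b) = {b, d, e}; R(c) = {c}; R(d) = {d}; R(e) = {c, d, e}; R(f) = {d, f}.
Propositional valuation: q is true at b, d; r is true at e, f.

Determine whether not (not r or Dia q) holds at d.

No

At d: not r or Dia q is true, so not (not r or Dia q) is false.
  At d: not r is true, Dia q is true, so not r or Dia q is true.
    At d: Dia q requires q at some successor in {d}.
      q holds at d, so Dia q is true at d.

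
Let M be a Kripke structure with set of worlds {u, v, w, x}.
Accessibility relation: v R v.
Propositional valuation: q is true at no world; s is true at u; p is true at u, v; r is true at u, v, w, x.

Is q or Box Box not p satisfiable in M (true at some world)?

Yes

Let φ = q or Box Box not p. Evaluate φ at each world:
  u (successors ∅): φ is true.
  v (successors {v}): φ is false.
  w (successors ∅): φ is true.
  x (successors ∅): φ is true.
Detail at u (witness):
  At u: q is false, Box Box not p is true, so q or Box Box not p is true.
    At u: no accessible worlds, so Box Box not p holds vacuously.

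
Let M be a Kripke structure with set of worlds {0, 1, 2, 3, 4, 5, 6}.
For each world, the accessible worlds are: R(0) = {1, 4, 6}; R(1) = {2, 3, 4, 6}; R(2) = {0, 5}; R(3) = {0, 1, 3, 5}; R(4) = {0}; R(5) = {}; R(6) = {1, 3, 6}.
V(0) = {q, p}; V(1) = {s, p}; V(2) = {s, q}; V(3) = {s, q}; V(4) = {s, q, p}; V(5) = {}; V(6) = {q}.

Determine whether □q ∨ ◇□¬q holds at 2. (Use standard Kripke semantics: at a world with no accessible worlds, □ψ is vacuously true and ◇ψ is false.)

Yes

Recall that □ψ holds at a world iff ψ holds at every accessible world, and ◇ψ holds iff ψ holds at some accessible world.
At 2: □q is false, ◇□¬q is true, so □q ∨ ◇□¬q is true.
  At 2: □q requires q at every successor {0, 5}.
    q fails at 5, so □q is false at 2.
  At 2: ◇□¬q requires □¬q at some successor in {0, 5}.
    □¬q holds at 5, so ◇□¬q is true at 2.
      At 5: no accessible worlds, so □¬q holds vacuously.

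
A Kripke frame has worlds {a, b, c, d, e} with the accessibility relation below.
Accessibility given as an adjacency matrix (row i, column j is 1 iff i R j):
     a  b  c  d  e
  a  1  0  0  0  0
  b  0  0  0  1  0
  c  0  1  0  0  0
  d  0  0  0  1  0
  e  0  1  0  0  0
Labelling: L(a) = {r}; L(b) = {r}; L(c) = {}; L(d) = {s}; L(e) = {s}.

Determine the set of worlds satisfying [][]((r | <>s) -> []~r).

Let φ = [][]((r | <>s) -> []~r). Evaluate φ at each world:
  a (successors {a}): φ is false.
  b (successors {d}): φ is true.
  c (successors {b}): φ is true.
  d (successors {d}): φ is true.
  e (successors {b}): φ is true.
For instance, at e:
  At e: [][]((r | <>s) -> []~r) requires []((r | <>s) -> []~r) at every successor {b}.
      At b: []((r | <>s) -> []~r) requires (r | <>s) -> []~r at every successor {d}.
        At d: (r | <>s) -> []~r is true.
      So []((r | <>s) -> []~r) is true at b.
  So [][]((r | <>s) -> []~r) is true at e.
Satisfying worlds: {b, c, d, e}

b, c, d, e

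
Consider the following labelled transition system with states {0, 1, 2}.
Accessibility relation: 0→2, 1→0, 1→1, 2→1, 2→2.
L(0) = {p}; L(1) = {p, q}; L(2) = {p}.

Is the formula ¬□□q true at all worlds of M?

Yes

Recall that □ψ holds at a world iff ψ holds at every accessible world, and ◇ψ holds iff ψ holds at some accessible world.
Let φ = ¬□□q. Evaluate φ at each world:
  0 (successors {2}): φ is true.
  1 (successors {0, 1}): φ is true.
  2 (successors {1, 2}): φ is true.
For instance, at 0:
  At 0: □□q is false, so ¬□□q is true.
    At 0: □□q requires □q at every successor {2}.
      □q fails at 2, so □□q is false at 0.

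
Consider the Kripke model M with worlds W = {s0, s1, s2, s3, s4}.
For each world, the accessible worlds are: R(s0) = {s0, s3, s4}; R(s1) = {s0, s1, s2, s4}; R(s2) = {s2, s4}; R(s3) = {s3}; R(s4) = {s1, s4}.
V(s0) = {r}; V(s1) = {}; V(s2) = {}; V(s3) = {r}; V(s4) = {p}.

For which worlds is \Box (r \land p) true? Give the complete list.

none

Let φ = \Box (r \land p). Evaluate φ at each world:
  s0 (successors {s0, s3, s4}): φ is false.
  s1 (successors {s0, s1, s2, s4}): φ is false.
  s2 (successors {s2, s4}): φ is false.
  s3 (successors {s3}): φ is false.
  s4 (successors {s1, s4}): φ is false.
For instance, at s2:
  At s2: \Box (r \land p) requires r \land p at every successor {s2, s4}.
    r \land p fails at s2, so \Box (r \land p) is false at s2.
Satisfying worlds: none.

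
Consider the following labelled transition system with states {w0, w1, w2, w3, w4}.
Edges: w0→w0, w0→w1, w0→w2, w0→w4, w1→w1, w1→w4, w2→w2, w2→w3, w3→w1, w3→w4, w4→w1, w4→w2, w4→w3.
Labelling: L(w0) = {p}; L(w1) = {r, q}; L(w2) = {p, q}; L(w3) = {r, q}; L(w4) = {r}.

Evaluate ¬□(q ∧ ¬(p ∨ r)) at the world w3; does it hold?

Yes

At w3: □(q ∧ ¬(p ∨ r)) is false, so ¬□(q ∧ ¬(p ∨ r)) is true.
  At w3: □(q ∧ ¬(p ∨ r)) requires q ∧ ¬(p ∨ r) at every successor {w1, w4}.
    q ∧ ¬(p ∨ r) fails at w1, so □(q ∧ ¬(p ∨ r)) is false at w3.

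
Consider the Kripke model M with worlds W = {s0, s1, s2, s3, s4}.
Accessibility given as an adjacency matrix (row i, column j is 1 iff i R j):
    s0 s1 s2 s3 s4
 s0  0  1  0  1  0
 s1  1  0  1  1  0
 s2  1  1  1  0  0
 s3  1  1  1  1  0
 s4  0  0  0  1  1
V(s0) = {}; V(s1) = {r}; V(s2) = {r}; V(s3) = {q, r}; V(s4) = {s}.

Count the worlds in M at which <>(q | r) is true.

Let φ = <>(q | r). Evaluate φ at each world:
  s0 (successors {s1, s3}): φ is true.
  s1 (successors {s0, s2, s3}): φ is true.
  s2 (successors {s0, s1, s2}): φ is true.
  s3 (successors {s0, s1, s2, s3}): φ is true.
  s4 (successors {s3, s4}): φ is true.
For instance, at s4:
  At s4: <>(q | r) requires q | r at some successor in {s3, s4}.
    q | r holds at s3, so <>(q | r) is true at s4.
Satisfying worlds: {s0, s1, s2, s3, s4}

5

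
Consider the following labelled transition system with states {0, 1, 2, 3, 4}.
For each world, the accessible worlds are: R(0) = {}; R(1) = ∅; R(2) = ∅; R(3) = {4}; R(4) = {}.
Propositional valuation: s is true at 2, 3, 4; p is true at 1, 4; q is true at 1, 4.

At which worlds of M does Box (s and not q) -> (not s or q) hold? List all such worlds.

Recall that Box ψ holds at a world iff ψ holds at every accessible world, and Dia ψ holds iff ψ holds at some accessible world.
Let φ = Box (s and not q) -> (not s or q). Evaluate φ at each world:
  0 (successors ∅): φ is true.
  1 (successors ∅): φ is true.
  2 (successors ∅): φ is false.
  3 (successors {4}): φ is true.
  4 (successors ∅): φ is true.
For instance, at 3:
  At 3: Box (s and not q) is false, not s or q is false, so Box (s and not q) -> (not s or q) is true.
    At 3: Box (s and not q) requires s and not q at every successor {4}.
      s and not q fails at 4, so Box (s and not q) is false at 3.
Satisfying worlds: {0, 1, 3, 4}

0, 1, 3, 4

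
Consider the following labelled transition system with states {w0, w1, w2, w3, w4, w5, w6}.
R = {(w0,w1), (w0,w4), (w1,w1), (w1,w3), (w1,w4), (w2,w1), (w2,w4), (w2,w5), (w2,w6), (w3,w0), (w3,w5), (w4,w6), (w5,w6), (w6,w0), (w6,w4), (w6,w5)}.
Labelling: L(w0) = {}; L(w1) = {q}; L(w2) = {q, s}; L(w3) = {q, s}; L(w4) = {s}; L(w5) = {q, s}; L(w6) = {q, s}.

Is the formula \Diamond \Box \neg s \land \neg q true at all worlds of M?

No

Let φ = \Diamond \Box \neg s \land \neg q. Evaluate φ at each world:
  w0 (successors {w1, w4}): φ is false.
  w1 (successors {w1, w3, w4}): φ is false.
  w2 (successors {w1, w4, w5, w6}): φ is false.
  w3 (successors {w0, w5}): φ is false.
  w4 (successors {w6}): φ is false.
  w5 (successors {w6}): φ is false.
  w6 (successors {w0, w4, w5}): φ is false.
Detail at w0 (counterexample):
  At w0: \Diamond \Box \neg s is false, \neg q is true, so \Diamond \Box \neg s \land \neg q is false.
    At w0: \Diamond \Box \neg s requires \Box \neg s at some successor in {w1, w4}.
      At w1: \Box \neg s is false.
      At w4: \Box \neg s is false.
    So \Diamond \Box \neg s is false at w0.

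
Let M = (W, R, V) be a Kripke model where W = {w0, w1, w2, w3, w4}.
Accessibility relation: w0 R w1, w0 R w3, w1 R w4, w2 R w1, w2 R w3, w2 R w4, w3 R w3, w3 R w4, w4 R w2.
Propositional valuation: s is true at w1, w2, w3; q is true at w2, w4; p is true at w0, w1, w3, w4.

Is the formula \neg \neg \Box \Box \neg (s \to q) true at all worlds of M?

No

Recall that \Box ψ holds at a world iff ψ holds at every accessible world, and \Diamond ψ holds iff ψ holds at some accessible world.
Let φ = \neg \neg \Box \Box \neg (s \to q). Evaluate φ at each world:
  w0 (successors {w1, w3}): φ is false.
  w1 (successors {w4}): φ is false.
  w2 (successors {w1, w3, w4}): φ is false.
  w3 (successors {w3, w4}): φ is false.
  w4 (successors {w2}): φ is false.
Detail at w0 (counterexample):
  At w0: \neg \Box \Box \neg (s \to q) is true, so \neg \neg \Box \Box \neg (s \to q) is false.
    At w0: \Box \Box \neg (s \to q) is false, so \neg \Box \Box \neg (s \to q) is true.
      At w0: \Box \Box \neg (s \to q) requires \Box \neg (s \to q) at every successor {w1, w3}.
        \Box \neg (s \to q) fails at w1, so \Box \Box \neg (s \to q) is false at w0.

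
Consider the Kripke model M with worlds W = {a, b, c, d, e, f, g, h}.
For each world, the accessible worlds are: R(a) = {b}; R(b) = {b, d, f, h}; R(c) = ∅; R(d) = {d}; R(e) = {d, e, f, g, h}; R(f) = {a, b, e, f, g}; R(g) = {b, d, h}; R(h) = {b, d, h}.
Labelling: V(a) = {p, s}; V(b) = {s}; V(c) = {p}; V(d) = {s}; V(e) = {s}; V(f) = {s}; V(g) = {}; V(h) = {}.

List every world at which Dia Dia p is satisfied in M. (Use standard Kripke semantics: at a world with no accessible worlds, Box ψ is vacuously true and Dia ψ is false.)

b, e, f

Let φ = Dia Dia p. Evaluate φ at each world:
  a (successors {b}): φ is false.
  b (successors {b, d, f, h}): φ is true.
  c (successors ∅): φ is false.
  d (successors {d}): φ is false.
  e (successors {d, e, f, g, h}): φ is true.
  f (successors {a, b, e, f, g}): φ is true.
  g (successors {b, d, h}): φ is false.
  h (successors {b, d, h}): φ is false.
For instance, at a:
  At a: Dia Dia p requires Dia p at some successor in {b}.
    At b: Dia p is false.
  So Dia Dia p is false at a.
Satisfying worlds: {b, e, f}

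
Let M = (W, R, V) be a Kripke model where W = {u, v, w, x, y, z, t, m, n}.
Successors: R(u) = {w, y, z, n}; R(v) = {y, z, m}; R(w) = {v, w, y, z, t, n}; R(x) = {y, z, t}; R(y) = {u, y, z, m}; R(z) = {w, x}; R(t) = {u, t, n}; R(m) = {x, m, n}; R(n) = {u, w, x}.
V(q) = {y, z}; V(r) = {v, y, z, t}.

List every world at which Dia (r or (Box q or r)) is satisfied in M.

u, v, w, x, y, t

Recall that Box ψ holds at a world iff ψ holds at every accessible world, and Dia ψ holds iff ψ holds at some accessible world.
Let φ = Dia (r or (Box q or r)). Evaluate φ at each world:
  u (successors {w, y, z, n}): φ is true.
  v (successors {y, z, m}): φ is true.
  w (successors {v, w, y, z, t, n}): φ is true.
  x (successors {y, z, t}): φ is true.
  y (successors {u, y, z, m}): φ is true.
  z (successors {w, x}): φ is false.
  t (successors {u, t, n}): φ is true.
  m (successors {x, m, n}): φ is false.
  n (successors {u, w, x}): φ is false.
For instance, at z:
  At z: Dia (r or (Box q or r)) requires r or (Box q or r) at some successor in {w, x}.
    At w: r or (Box q or r) is false.
    At x: r or (Box q or r) is false.
  So Dia (r or (Box q or r)) is false at z.
Satisfying worlds: {u, v, w, x, y, t}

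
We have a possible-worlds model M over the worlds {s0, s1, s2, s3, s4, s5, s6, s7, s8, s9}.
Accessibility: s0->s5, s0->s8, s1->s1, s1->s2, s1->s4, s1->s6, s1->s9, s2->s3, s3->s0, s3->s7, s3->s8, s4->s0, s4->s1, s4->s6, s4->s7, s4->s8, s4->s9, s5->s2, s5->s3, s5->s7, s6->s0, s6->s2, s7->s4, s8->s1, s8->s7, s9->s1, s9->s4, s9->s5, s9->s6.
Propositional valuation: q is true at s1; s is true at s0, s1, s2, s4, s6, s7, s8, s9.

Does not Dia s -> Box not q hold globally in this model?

Yes

Let φ = not Dia s -> Box not q. Evaluate φ at each world:
  s0 (successors {s5, s8}): φ is true.
  s1 (successors {s1, s2, s4, s6, s9}): φ is true.
  s2 (successors {s3}): φ is true.
  s3 (successors {s0, s7, s8}): φ is true.
  s4 (successors {s0, s1, s6, s7, s8, s9}): φ is true.
  s5 (successors {s2, s3, s7}): φ is true.
  s6 (successors {s0, s2}): φ is true.
  s7 (successors {s4}): φ is true.
  s8 (successors {s1, s7}): φ is true.
  s9 (successors {s1, s4, s5, s6}): φ is true.
For instance, at s4:
  At s4: not Dia s is false, Box not q is false, so not Dia s -> Box not q is true.
    At s4: Dia s is true, so not Dia s is false.
      At s4: Dia s requires s at some successor in {s0, s1, s6, s7, s8, s9}.
        s holds at s0, so Dia s is true at s4.
    At s4: Box not q requires not q at every successor {s0, s1, s6, s7, s8, s9}.
      not q fails at s1, so Box not q is false at s4.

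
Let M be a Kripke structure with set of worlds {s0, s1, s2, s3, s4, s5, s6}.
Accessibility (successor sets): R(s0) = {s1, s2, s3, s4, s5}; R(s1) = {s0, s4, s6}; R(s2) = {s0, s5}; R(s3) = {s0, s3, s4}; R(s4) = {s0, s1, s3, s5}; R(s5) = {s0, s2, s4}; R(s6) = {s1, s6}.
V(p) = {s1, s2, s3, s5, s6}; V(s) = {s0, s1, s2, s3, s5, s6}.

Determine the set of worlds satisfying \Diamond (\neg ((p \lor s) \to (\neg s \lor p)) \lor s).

s0, s1, s2, s3, s4, s5, s6

Recall that \Diamond ψ holds at a world iff ψ holds at some accessible world.
Let φ = \Diamond (\neg ((p \lor s) \to (\neg s \lor p)) \lor s). Evaluate φ at each world:
  s0 (successors {s1, s2, s3, s4, s5}): φ is true.
  s1 (successors {s0, s4, s6}): φ is true.
  s2 (successors {s0, s5}): φ is true.
  s3 (successors {s0, s3, s4}): φ is true.
  s4 (successors {s0, s1, s3, s5}): φ is true.
  s5 (successors {s0, s2, s4}): φ is true.
  s6 (successors {s1, s6}): φ is true.
For instance, at s6:
  At s6: \Diamond (\neg ((p \lor s) \to (\neg s \lor p)) \lor s) requires \neg ((p \lor s) \to (\neg s \lor p)) \lor s at some successor in {s1, s6}.
    \neg ((p \lor s) \to (\neg s \lor p)) \lor s holds at s1, so \Diamond (\neg ((p \lor s) \to (\neg s \lor p)) \lor s) is true at s6.
Satisfying worlds: {s0, s1, s2, s3, s4, s5, s6}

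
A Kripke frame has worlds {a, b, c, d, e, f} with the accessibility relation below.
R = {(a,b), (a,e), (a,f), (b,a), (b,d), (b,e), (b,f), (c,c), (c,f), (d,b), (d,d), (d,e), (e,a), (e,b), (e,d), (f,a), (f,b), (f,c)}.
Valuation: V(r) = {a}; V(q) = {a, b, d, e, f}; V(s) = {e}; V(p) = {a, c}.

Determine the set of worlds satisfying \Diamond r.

b, e, f

Recall that \Diamond ψ holds at a world iff ψ holds at some accessible world.
Let φ = \Diamond r. Evaluate φ at each world:
  a (successors {b, e, f}): φ is false.
  b (successors {a, d, e, f}): φ is true.
  c (successors {c, f}): φ is false.
  d (successors {b, d, e}): φ is false.
  e (successors {a, b, d}): φ is true.
  f (successors {a, b, c}): φ is true.
For instance, at a:
  At a: \Diamond r requires r at some successor in {b, e, f}.
    At b: r is false.
    At e: r is false.
    At f: r is false.
  So \Diamond r is false at a.
Satisfying worlds: {b, e, f}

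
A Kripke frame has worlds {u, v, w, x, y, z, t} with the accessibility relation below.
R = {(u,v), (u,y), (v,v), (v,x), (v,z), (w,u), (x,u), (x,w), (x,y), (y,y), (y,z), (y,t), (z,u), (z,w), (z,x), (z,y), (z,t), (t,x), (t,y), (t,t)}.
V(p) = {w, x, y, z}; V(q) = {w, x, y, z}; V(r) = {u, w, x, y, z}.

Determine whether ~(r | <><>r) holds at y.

No

At y: r | <><>r is true, so ~(r | <><>r) is false.
  At y: r is true, <><>r is true, so r | <><>r is true.
    At y: <><>r requires <>r at some successor in {y, z, t}.
      <>r holds at y, so <><>r is true at y.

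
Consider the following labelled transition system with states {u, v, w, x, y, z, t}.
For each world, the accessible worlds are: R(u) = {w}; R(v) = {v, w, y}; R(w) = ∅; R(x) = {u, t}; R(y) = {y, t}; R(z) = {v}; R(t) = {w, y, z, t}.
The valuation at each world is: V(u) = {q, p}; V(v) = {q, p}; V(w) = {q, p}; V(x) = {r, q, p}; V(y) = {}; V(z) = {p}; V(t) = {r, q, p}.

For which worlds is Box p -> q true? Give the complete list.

u, v, w, x, y, t

Let φ = Box p -> q. Evaluate φ at each world:
  u (successors {w}): φ is true.
  v (successors {v, w, y}): φ is true.
  w (successors ∅): φ is true.
  x (successors {u, t}): φ is true.
  y (successors {y, t}): φ is true.
  z (successors {v}): φ is false.
  t (successors {w, y, z, t}): φ is true.
For instance, at x:
  At x: Box p is true, q is true, so Box p -> q is true.
    At x: Box p requires p at every successor {u, t}.
      At u: p is true.
      At t: p is true.
    So Box p is true at x.
Satisfying worlds: {u, v, w, x, y, t}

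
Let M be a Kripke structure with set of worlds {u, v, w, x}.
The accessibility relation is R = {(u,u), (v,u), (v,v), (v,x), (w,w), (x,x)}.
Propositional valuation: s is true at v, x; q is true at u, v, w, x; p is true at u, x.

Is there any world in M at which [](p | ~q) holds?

Yes

Recall that []ψ holds at a world iff ψ holds at every accessible world, and <>ψ holds iff ψ holds at some accessible world.
Let φ = [](p | ~q). Evaluate φ at each world:
  u (successors {u}): φ is true.
  v (successors {u, v, x}): φ is false.
  w (successors {w}): φ is false.
  x (successors {x}): φ is true.
Detail at u (witness):
  At u: [](p | ~q) requires p | ~q at every successor {u}.
    At u: p | ~q is true.
  So [](p | ~q) is true at u.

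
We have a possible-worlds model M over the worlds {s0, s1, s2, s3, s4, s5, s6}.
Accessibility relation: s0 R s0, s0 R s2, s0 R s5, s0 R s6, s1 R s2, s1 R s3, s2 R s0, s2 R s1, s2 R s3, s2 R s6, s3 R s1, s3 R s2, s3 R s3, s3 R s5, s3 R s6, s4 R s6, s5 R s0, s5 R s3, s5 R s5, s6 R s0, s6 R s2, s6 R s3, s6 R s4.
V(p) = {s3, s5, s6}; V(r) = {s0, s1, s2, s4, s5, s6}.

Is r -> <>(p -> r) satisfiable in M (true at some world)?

Yes

Recall that <>ψ holds at a world iff ψ holds at some accessible world.
Let φ = r -> <>(p -> r). Evaluate φ at each world:
  s0 (successors {s0, s2, s5, s6}): φ is true.
  s1 (successors {s2, s3}): φ is true.
  s2 (successors {s0, s1, s3, s6}): φ is true.
  s3 (successors {s1, s2, s3, s5, s6}): φ is true.
  s4 (successors {s6}): φ is true.
  s5 (successors {s0, s3, s5}): φ is true.
  s6 (successors {s0, s2, s3, s4}): φ is true.
Detail at s0 (witness):
  At s0: r is true, <>(p -> r) is true, so r -> <>(p -> r) is true.
    At s0: <>(p -> r) requires p -> r at some successor in {s0, s2, s5, s6}.
      p -> r holds at s0, so <>(p -> r) is true at s0.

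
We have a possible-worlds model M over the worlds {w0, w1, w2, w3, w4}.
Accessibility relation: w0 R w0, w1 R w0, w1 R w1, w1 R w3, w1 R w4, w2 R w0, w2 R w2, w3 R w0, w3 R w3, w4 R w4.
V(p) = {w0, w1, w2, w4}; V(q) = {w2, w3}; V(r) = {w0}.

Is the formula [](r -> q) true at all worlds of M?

Let φ = [](r -> q). Evaluate φ at each world:
  w0 (successors {w0}): φ is false.
  w1 (successors {w0, w1, w3, w4}): φ is false.
  w2 (successors {w0, w2}): φ is false.
  w3 (successors {w0, w3}): φ is false.
  w4 (successors {w4}): φ is true.
Detail at w0 (counterexample):
  At w0: [](r -> q) requires r -> q at every successor {w0}.
    r -> q fails at w0, so [](r -> q) is false at w0.

No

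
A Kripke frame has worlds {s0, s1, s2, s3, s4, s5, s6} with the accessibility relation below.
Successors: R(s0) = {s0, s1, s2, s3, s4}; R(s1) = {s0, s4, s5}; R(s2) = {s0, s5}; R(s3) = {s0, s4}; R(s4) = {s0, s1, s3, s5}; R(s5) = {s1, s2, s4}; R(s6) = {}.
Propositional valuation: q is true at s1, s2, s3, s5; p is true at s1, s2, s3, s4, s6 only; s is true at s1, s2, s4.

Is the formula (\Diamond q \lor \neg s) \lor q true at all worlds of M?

Yes

Recall that \Diamond ψ holds at a world iff ψ holds at some accessible world.
Let φ = (\Diamond q \lor \neg s) \lor q. Evaluate φ at each world:
  s0 (successors {s0, s1, s2, s3, s4}): φ is true.
  s1 (successors {s0, s4, s5}): φ is true.
  s2 (successors {s0, s5}): φ is true.
  s3 (successors {s0, s4}): φ is true.
  s4 (successors {s0, s1, s3, s5}): φ is true.
  s5 (successors {s1, s2, s4}): φ is true.
  s6 (successors ∅): φ is true.
For instance, at s5:
  At s5: \Diamond q \lor \neg s is true, q is true, so (\Diamond q \lor \neg s) \lor q is true.
    At s5: \Diamond q is true, \neg s is true, so \Diamond q \lor \neg s is true.
      At s5: \Diamond q requires q at some successor in {s1, s2, s4}.
        q holds at s1, so \Diamond q is true at s5.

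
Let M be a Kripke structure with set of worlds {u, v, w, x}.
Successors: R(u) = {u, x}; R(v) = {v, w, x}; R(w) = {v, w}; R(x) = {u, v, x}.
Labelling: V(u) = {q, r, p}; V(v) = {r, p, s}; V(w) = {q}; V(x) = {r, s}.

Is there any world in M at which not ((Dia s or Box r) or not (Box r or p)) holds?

No

Let φ = not ((Dia s or Box r) or not (Box r or p)). Evaluate φ at each world:
  u (successors {u, x}): φ is false.
  v (successors {v, w, x}): φ is false.
  w (successors {v, w}): φ is false.
  x (successors {u, v, x}): φ is false.
For instance, at u:
  At u: (Dia s or Box r) or not (Box r or p) is true, so not ((Dia s or Box r) or not (Box r or p)) is false.
    At u: Dia s or Box r is true, not (Box r or p) is false, so (Dia s or Box r) or not (Box r or p) is true.
      At u: Dia s is true, Box r is true, so Dia s or Box r is true.
      At u: Box r or p is true, so not (Box r or p) is false.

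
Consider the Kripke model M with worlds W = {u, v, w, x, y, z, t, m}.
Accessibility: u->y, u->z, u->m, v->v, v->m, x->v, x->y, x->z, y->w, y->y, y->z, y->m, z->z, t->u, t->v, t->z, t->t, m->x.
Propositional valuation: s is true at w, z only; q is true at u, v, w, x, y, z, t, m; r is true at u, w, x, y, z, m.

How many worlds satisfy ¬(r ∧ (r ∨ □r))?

Let φ = ¬(r ∧ (r ∨ □r)). Evaluate φ at each world:
  u (successors {y, z, m}): φ is false.
  v (successors {v, m}): φ is true.
  w (successors ∅): φ is false.
  x (successors {v, y, z}): φ is false.
  y (successors {w, y, z, m}): φ is false.
  z (successors {z}): φ is false.
  t (successors {u, v, z, t}): φ is true.
  m (successors {x}): φ is false.
For instance, at v:
  At v: r ∧ (r ∨ □r) is false, so ¬(r ∧ (r ∨ □r)) is true.
    At v: r is false, r ∨ □r is false, so r ∧ (r ∨ □r) is false.
      At v: r is false, □r is false, so r ∨ □r is false.
Satisfying worlds: {v, t}

2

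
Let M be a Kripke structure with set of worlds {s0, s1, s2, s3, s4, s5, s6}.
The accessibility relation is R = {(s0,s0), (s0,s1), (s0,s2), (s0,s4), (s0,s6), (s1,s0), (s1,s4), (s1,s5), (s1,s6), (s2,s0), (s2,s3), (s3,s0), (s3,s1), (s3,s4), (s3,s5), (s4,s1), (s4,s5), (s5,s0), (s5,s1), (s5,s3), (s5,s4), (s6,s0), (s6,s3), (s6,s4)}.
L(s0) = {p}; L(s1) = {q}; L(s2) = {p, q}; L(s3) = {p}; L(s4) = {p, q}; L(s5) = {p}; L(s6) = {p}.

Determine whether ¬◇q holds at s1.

At s1: ◇q is true, so ¬◇q is false.
  At s1: ◇q requires q at some successor in {s0, s4, s5, s6}.
    q holds at s4, so ◇q is true at s1.

No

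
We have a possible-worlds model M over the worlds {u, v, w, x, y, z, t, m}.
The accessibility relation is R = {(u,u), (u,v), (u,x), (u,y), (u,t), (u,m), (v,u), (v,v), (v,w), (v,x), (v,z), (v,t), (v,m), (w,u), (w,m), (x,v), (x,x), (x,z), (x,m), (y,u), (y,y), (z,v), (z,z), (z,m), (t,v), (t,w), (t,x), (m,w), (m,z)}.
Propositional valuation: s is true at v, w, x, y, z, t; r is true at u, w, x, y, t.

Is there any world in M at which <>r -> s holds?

Yes

Recall that <>ψ holds at a world iff ψ holds at some accessible world.
Let φ = <>r -> s. Evaluate φ at each world:
  u (successors {u, v, x, y, t, m}): φ is false.
  v (successors {u, v, w, x, z, t, m}): φ is true.
  w (successors {u, m}): φ is true.
  x (successors {v, x, z, m}): φ is true.
  y (successors {u, y}): φ is true.
  z (successors {v, z, m}): φ is true.
  t (successors {v, w, x}): φ is true.
  m (successors {w, z}): φ is false.
Detail at v (witness):
  At v: <>r is true, s is true, so <>r -> s is true.
    At v: <>r requires r at some successor in {u, v, w, x, z, t, m}.
      r holds at u, so <>r is true at v.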